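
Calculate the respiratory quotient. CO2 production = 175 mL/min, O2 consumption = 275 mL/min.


RQ = VCO2 / VO2
RQ = 175 / 275
RQ = 0.6364


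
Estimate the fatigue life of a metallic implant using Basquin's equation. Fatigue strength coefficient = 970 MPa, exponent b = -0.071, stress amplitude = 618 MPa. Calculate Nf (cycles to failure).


sigma_a = sigma_f' * (2Nf)^b
2Nf = (sigma_a/sigma_f')^(1/b)
2Nf = (618/970)^(1/-0.071)
2Nf = 572.15104
Nf = 286.1


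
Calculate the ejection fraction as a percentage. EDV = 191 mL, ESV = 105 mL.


SV = EDV - ESV = 191 - 105 = 86 mL
EF = SV/EDV * 100 = 86/191 * 100
EF = 45.03%


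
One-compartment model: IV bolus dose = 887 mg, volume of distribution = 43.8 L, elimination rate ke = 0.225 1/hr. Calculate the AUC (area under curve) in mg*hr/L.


C0 = Dose/Vd = 887/43.8 = 20.2511 mg/L
AUC = C0/ke = 20.2511/0.225
AUC = 90 mg*hr/L


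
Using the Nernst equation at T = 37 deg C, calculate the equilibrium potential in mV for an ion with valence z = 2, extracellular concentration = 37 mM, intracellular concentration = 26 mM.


E = (RT/(zF)) * ln(C_out/C_in)
T = 37 + 273.15 = 310.15 K
E = (8.314 * 310.15 / (2 * 96485)) * ln(37/26)
E = 4.715 mV


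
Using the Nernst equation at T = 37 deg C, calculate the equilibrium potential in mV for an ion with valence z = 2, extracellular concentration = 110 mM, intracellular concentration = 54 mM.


E = (RT/(zF)) * ln(C_out/C_in)
T = 37 + 273.15 = 310.15 K
E = (8.314 * 310.15 / (2 * 96485)) * ln(110/54)
E = 9.507 mV


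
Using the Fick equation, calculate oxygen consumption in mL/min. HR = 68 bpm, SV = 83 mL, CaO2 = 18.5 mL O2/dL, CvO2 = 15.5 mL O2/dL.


CO = HR*SV = 68*83/1000 = 5.644 L/min
a-v O2 diff = 18.5 - 15.5 = 3 mL/dL
VO2 = CO * (CaO2-CvO2) * 10 dL/L
VO2 = 5.644 * 3 * 10
VO2 = 169.3 mL/min


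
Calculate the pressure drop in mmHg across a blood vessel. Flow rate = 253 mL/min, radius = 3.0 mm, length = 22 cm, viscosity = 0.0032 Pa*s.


dP = 8*mu*L*Q / (pi*r^4)
Q = 253 mL/min = 4.21667e-06 m^3/s
dP = 93.3249 Pa = 93.3249 / 133.322 mmHg = 0.7 mmHg


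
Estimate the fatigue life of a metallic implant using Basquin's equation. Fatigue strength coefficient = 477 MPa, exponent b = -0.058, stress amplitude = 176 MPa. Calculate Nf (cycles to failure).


sigma_a = sigma_f' * (2Nf)^b
2Nf = (sigma_a/sigma_f')^(1/b)
2Nf = (176/477)^(1/-0.058)
2Nf = 29215661
Nf = 1.4608e+07


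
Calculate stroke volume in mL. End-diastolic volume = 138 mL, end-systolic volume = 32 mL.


SV = EDV - ESV
SV = 138 - 32
SV = 106 mL


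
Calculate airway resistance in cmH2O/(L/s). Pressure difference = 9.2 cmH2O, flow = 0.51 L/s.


R = dP / flow
R = 9.2 / 0.51
R = 18.04 cmH2O/(L/s)


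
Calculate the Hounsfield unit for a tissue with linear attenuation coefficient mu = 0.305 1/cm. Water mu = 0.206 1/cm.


HU = ((mu_tissue - mu_water) / mu_water) * 1000
HU = ((0.305 - 0.206) / 0.206) * 1000
HU = 480.6


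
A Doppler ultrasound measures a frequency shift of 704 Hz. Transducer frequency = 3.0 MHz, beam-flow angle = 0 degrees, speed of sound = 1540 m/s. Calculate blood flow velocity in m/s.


v = fd * c / (2 * f0 * cos(theta))
v = 704 * 1540 / (2 * 3.0000e+06 * cos(0))
v = 0.1807 m/s


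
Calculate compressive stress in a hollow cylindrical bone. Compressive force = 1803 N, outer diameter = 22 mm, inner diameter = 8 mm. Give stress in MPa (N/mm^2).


A = pi*(r_o^2 - r_i^2)
r_o = 11 mm, r_i = 4 mm
A = 329.867 mm^2
sigma = F/A = 1803 / 329.867
sigma = 5.466 MPa


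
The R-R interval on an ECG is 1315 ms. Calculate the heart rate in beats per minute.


HR = 60 / RR_interval(s)
RR = 1315 ms = 1.315 s
HR = 60 / 1.315 = 45.63 bpm


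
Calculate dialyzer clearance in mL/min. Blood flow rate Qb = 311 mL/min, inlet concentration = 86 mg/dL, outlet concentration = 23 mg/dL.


K = Qb * (Cb_in - Cb_out) / Cb_in
K = 311 * (86 - 23) / 86
K = 227.8 mL/min


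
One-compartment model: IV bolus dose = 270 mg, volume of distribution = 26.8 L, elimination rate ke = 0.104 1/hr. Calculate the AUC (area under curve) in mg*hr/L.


C0 = Dose/Vd = 270/26.8 = 10.0746 mg/L
AUC = C0/ke = 10.0746/0.104
AUC = 96.87 mg*hr/L


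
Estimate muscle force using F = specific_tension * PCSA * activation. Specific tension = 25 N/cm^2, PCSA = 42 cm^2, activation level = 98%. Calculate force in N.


F = sigma * PCSA * activation
F = 25 * 42 * 0.98
F = 1029 N


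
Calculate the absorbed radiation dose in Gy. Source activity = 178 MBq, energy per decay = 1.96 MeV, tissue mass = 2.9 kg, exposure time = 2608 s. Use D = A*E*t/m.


A = 178 MBq = 1.7800e+08 Bq
E = 1.96 MeV = 3.13992e-13 J
D = A*E*t/m = 1.7800e+08*3.13992e-13*2608/2.9
D = 0.05026 Gy


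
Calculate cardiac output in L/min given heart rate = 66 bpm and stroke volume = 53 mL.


CO = HR * SV
CO = 66 * 53 / 1000
CO = 3.498 L/min


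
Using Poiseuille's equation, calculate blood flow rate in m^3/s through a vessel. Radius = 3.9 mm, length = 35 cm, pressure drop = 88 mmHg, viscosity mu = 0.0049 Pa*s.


Q = pi*r^4*dP / (8*mu*L)
r = 0.0039 m, L = 0.35 m
dP = 88 mmHg = 11732.336 Pa
Q = 6.2150e-04 m^3/s


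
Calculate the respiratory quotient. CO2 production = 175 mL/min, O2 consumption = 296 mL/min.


RQ = VCO2 / VO2
RQ = 175 / 296
RQ = 0.5912


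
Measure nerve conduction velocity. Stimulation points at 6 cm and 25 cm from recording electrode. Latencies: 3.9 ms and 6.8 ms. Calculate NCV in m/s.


Distance = (25 - 6) / 100 = 0.19 m
dt = (6.8 - 3.9) / 1000 = 0.0029 s
NCV = dist / dt = 65.52 m/s


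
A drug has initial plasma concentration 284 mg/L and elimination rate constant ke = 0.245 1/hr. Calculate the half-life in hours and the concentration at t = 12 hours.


t_half = ln(2) / ke = 0.693147 / 0.245 = 2.829 hr
C(t) = C0 * exp(-ke*t) = 284 * exp(-0.245*12)
C(12) = 15.01 mg/L


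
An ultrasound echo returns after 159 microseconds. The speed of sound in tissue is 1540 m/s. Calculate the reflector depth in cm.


depth = c * t / 2
t = 159 us = 1.5900e-04 s
depth = 1540 * 1.5900e-04 / 2
depth = 0.12243 m = 12.243 cm


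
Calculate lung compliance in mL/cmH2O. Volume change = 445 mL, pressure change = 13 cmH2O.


C = dV / dP
C = 445 / 13
C = 34.23 mL/cmH2O


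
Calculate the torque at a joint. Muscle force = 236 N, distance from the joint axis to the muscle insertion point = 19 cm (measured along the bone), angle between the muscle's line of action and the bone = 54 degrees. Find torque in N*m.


Torque = F * d * sin(theta)   (moment arm = d*sin(theta))
d = 19 cm = 0.19 m
Torque = 236 * 0.19 * sin(54)
Torque = 36.28 N*m


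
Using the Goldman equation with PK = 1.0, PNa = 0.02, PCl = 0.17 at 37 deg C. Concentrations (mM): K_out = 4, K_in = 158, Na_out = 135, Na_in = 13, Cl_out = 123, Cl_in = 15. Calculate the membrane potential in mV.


Vm = (RT/F)*ln((PK*Ko + PNa*Nao + PCl*Cli)/(PK*Ki + PNa*Nai + PCl*Clo))
Numer = 9.25, Denom = 179.17
Vm = -79.21 mV


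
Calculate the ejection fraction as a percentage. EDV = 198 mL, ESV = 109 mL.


SV = EDV - ESV = 198 - 109 = 89 mL
EF = SV/EDV * 100 = 89/198 * 100
EF = 44.95%


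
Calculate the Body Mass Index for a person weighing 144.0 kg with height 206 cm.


BMI = weight / height^2
height = 206 cm = 2.06 m
BMI = 144.0 / 2.06^2
BMI = 33.93 kg/m^2


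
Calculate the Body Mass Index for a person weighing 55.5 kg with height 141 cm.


BMI = weight / height^2
height = 141 cm = 1.41 m
BMI = 55.5 / 1.41^2
BMI = 27.92 kg/m^2


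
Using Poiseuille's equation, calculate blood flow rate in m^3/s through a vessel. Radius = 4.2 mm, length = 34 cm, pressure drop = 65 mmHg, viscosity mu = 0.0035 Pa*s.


Q = pi*r^4*dP / (8*mu*L)
r = 0.0042 m, L = 0.34 m
dP = 65 mmHg = 8665.93 Pa
Q = 8.8987e-04 m^3/s


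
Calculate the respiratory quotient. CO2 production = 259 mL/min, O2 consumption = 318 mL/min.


RQ = VCO2 / VO2
RQ = 259 / 318
RQ = 0.8145


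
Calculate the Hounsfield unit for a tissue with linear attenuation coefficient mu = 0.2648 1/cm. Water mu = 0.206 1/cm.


HU = ((mu_tissue - mu_water) / mu_water) * 1000
HU = ((0.2648 - 0.206) / 0.206) * 1000
HU = 285.4


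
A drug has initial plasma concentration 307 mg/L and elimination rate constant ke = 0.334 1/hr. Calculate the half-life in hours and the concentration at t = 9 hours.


t_half = ln(2) / ke = 0.693147 / 0.334 = 2.075 hr
C(t) = C0 * exp(-ke*t) = 307 * exp(-0.334*9)
C(9) = 15.19 mg/L


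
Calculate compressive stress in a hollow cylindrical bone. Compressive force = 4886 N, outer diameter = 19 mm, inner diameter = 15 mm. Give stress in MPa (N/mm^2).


A = pi*(r_o^2 - r_i^2)
r_o = 9.5 mm, r_i = 7.5 mm
A = 106.814 mm^2
sigma = F/A = 4886 / 106.814
sigma = 45.74 MPa


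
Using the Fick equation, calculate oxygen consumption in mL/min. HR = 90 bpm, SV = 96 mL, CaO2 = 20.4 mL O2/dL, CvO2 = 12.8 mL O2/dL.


CO = HR*SV = 90*96/1000 = 8.64 L/min
a-v O2 diff = 20.4 - 12.8 = 7.6 mL/dL
VO2 = CO * (CaO2-CvO2) * 10 dL/L
VO2 = 8.64 * 7.6 * 10
VO2 = 656.6 mL/min


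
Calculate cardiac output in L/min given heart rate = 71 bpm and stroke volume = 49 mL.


CO = HR * SV
CO = 71 * 49 / 1000
CO = 3.479 L/min


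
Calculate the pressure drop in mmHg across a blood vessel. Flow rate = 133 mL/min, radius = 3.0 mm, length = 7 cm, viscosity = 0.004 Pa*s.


dP = 8*mu*L*Q / (pi*r^4)
Q = 133 mL/min = 2.21667e-06 m^3/s
dP = 19.5126 Pa = 19.5126 / 133.322 mmHg = 0.1464 mmHg


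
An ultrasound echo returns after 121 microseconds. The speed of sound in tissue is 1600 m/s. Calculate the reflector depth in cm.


depth = c * t / 2
t = 121 us = 1.2100e-04 s
depth = 1600 * 1.2100e-04 / 2
depth = 0.0968 m = 9.68 cm


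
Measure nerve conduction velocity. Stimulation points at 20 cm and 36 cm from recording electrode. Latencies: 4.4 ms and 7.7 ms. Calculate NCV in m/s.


Distance = (36 - 20) / 100 = 0.16 m
dt = (7.7 - 4.4) / 1000 = 0.0033 s
NCV = dist / dt = 48.48 m/s


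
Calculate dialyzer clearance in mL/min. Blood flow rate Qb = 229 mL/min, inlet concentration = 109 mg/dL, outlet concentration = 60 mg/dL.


K = Qb * (Cb_in - Cb_out) / Cb_in
K = 229 * (109 - 60) / 109
K = 102.9 mL/min


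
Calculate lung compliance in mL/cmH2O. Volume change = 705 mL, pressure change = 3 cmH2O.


C = dV / dP
C = 705 / 3
C = 235 mL/cmH2O


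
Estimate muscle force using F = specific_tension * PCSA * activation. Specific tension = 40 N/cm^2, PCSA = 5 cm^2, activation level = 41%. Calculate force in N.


F = sigma * PCSA * activation
F = 40 * 5 * 0.41
F = 82 N


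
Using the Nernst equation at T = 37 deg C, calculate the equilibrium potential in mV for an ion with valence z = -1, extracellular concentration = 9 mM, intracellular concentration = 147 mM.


E = (RT/(zF)) * ln(C_out/C_in)
T = 37 + 273.15 = 310.15 K
E = (8.314 * 310.15 / (-1 * 96485)) * ln(9/147)
E = 74.65 mV


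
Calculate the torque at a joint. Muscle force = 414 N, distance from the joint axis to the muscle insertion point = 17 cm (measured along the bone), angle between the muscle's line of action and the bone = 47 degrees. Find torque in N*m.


Torque = F * d * sin(theta)   (moment arm = d*sin(theta))
d = 17 cm = 0.17 m
Torque = 414 * 0.17 * sin(47)
Torque = 51.47 N*m


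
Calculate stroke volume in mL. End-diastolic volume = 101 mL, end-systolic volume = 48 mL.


SV = EDV - ESV
SV = 101 - 48
SV = 53 mL


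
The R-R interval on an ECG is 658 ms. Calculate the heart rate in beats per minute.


HR = 60 / RR_interval(s)
RR = 658 ms = 0.658 s
HR = 60 / 0.658 = 91.19 bpm


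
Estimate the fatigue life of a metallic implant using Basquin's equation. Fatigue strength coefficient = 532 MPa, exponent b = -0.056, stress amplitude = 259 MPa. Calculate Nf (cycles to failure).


sigma_a = sigma_f' * (2Nf)^b
2Nf = (sigma_a/sigma_f')^(1/b)
2Nf = (259/532)^(1/-0.056)
2Nf = 382256.42
Nf = 1.911e+05


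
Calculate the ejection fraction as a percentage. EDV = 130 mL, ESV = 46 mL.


SV = EDV - ESV = 130 - 46 = 84 mL
EF = SV/EDV * 100 = 84/130 * 100
EF = 64.62%


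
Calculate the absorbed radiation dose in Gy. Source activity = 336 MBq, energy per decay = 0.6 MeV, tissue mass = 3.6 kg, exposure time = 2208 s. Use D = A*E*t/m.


A = 336 MBq = 3.3600e+08 Bq
E = 0.6 MeV = 9.612e-14 J
D = A*E*t/m = 3.3600e+08*9.612e-14*2208/3.6
D = 0.01981 Gy


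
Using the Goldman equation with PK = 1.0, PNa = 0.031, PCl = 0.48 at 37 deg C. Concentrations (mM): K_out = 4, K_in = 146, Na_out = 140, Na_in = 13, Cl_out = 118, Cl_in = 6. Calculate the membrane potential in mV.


Vm = (RT/F)*ln((PK*Ko + PNa*Nao + PCl*Cli)/(PK*Ki + PNa*Nai + PCl*Clo))
Numer = 11.22, Denom = 203.043
Vm = -77.39 mV


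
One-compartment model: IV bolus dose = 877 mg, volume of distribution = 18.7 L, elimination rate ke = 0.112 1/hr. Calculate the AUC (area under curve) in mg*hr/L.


C0 = Dose/Vd = 877/18.7 = 46.8984 mg/L
AUC = C0/ke = 46.8984/0.112
AUC = 418.7 mg*hr/L


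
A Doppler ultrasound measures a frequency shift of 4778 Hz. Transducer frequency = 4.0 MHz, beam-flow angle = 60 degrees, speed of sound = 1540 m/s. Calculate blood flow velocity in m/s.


v = fd * c / (2 * f0 * cos(theta))
v = 4778 * 1540 / (2 * 4.0000e+06 * cos(60))
v = 1.84 m/s


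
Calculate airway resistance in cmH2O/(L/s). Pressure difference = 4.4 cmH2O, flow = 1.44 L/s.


R = dP / flow
R = 4.4 / 1.44
R = 3.056 cmH2O/(L/s)


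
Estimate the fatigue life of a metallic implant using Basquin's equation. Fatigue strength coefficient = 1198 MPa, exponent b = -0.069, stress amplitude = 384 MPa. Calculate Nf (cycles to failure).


sigma_a = sigma_f' * (2Nf)^b
2Nf = (sigma_a/sigma_f')^(1/b)
2Nf = (384/1198)^(1/-0.069)
2Nf = 14495743
Nf = 7.2479e+06


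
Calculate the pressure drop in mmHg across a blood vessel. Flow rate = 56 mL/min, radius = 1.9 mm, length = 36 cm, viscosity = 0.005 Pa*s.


dP = 8*mu*L*Q / (pi*r^4)
Q = 56 mL/min = 9.33333e-07 m^3/s
dP = 328.273 Pa = 328.273 / 133.322 mmHg = 2.462 mmHg


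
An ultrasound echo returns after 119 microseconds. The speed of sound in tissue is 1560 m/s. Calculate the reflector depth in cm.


depth = c * t / 2
t = 119 us = 1.1900e-04 s
depth = 1560 * 1.1900e-04 / 2
depth = 0.09282 m = 9.282 cm


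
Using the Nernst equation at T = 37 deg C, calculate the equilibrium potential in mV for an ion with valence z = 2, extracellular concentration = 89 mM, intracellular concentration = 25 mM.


E = (RT/(zF)) * ln(C_out/C_in)
T = 37 + 273.15 = 310.15 K
E = (8.314 * 310.15 / (2 * 96485)) * ln(89/25)
E = 16.97 mV


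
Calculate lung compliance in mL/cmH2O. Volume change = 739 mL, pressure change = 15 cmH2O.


C = dV / dP
C = 739 / 15
C = 49.27 mL/cmH2O


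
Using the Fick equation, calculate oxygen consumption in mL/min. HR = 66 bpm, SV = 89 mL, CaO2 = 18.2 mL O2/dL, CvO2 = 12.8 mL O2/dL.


CO = HR*SV = 66*89/1000 = 5.874 L/min
a-v O2 diff = 18.2 - 12.8 = 5.4 mL/dL
VO2 = CO * (CaO2-CvO2) * 10 dL/L
VO2 = 5.874 * 5.4 * 10
VO2 = 317.2 mL/min


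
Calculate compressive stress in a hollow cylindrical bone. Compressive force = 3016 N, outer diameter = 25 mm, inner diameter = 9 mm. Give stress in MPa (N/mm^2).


A = pi*(r_o^2 - r_i^2)
r_o = 12.5 mm, r_i = 4.5 mm
A = 427.257 mm^2
sigma = F/A = 3016 / 427.257
sigma = 7.059 MPa


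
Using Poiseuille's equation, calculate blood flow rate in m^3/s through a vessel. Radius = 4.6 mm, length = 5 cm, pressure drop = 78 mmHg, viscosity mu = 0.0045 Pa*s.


Q = pi*r^4*dP / (8*mu*L)
r = 0.0046 m, L = 0.05 m
dP = 78 mmHg = 10399.116 Pa
Q = 0.008127 m^3/s


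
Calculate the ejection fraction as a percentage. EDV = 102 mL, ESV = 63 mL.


SV = EDV - ESV = 102 - 63 = 39 mL
EF = SV/EDV * 100 = 39/102 * 100
EF = 38.24%


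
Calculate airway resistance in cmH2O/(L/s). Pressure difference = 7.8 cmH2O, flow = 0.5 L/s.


R = dP / flow
R = 7.8 / 0.5
R = 15.6 cmH2O/(L/s)


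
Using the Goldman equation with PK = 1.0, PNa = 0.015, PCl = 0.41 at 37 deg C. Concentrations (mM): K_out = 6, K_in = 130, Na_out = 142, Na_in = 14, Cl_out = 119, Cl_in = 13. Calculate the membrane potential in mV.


Vm = (RT/F)*ln((PK*Ko + PNa*Nao + PCl*Cli)/(PK*Ki + PNa*Nai + PCl*Clo))
Numer = 13.46, Denom = 179
Vm = -69.16 mV


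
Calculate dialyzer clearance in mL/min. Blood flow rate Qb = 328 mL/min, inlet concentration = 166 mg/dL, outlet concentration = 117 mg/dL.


K = Qb * (Cb_in - Cb_out) / Cb_in
K = 328 * (166 - 117) / 166
K = 96.82 mL/min


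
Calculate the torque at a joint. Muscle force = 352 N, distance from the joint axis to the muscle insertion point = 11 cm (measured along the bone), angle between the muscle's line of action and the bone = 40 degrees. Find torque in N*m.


Torque = F * d * sin(theta)   (moment arm = d*sin(theta))
d = 11 cm = 0.11 m
Torque = 352 * 0.11 * sin(40)
Torque = 24.89 N*m


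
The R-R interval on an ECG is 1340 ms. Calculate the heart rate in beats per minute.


HR = 60 / RR_interval(s)
RR = 1340 ms = 1.34 s
HR = 60 / 1.34 = 44.78 bpm


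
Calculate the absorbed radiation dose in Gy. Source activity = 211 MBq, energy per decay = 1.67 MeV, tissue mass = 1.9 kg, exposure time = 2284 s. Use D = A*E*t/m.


A = 211 MBq = 2.1100e+08 Bq
E = 1.67 MeV = 2.67534e-13 J
D = A*E*t/m = 2.1100e+08*2.67534e-13*2284/1.9
D = 0.06786 Gy


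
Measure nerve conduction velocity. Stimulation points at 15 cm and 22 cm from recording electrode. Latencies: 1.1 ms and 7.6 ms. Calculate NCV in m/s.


Distance = (22 - 15) / 100 = 0.07 m
dt = (7.6 - 1.1) / 1000 = 0.0065 s
NCV = dist / dt = 10.77 m/s


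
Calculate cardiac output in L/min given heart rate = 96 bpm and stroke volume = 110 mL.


CO = HR * SV
CO = 96 * 110 / 1000
CO = 10.56 L/min


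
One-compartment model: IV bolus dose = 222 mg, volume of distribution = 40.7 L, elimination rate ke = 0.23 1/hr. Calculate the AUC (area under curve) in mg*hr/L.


C0 = Dose/Vd = 222/40.7 = 5.45455 mg/L
AUC = C0/ke = 5.45455/0.23
AUC = 23.72 mg*hr/L


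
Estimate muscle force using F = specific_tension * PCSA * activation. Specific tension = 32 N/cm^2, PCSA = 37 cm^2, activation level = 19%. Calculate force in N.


F = sigma * PCSA * activation
F = 32 * 37 * 0.19
F = 225 N


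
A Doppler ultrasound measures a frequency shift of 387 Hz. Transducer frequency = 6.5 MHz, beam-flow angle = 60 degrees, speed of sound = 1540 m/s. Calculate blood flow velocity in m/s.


v = fd * c / (2 * f0 * cos(theta))
v = 387 * 1540 / (2 * 6.5000e+06 * cos(60))
v = 0.09169 m/s


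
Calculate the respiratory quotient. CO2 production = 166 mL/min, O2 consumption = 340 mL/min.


RQ = VCO2 / VO2
RQ = 166 / 340
RQ = 0.4882


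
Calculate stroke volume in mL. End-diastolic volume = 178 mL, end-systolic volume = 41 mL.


SV = EDV - ESV
SV = 178 - 41
SV = 137 mL


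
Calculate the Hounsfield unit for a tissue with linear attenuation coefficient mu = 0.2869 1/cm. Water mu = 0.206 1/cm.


HU = ((mu_tissue - mu_water) / mu_water) * 1000
HU = ((0.2869 - 0.206) / 0.206) * 1000
HU = 392.7


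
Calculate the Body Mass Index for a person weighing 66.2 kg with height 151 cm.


BMI = weight / height^2
height = 151 cm = 1.51 m
BMI = 66.2 / 1.51^2
BMI = 29.03 kg/m^2


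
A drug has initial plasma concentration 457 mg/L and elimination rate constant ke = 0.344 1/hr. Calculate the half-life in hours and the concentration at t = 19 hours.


t_half = ln(2) / ke = 0.693147 / 0.344 = 2.015 hr
C(t) = C0 * exp(-ke*t) = 457 * exp(-0.344*19)
C(19) = 0.6628 mg/L


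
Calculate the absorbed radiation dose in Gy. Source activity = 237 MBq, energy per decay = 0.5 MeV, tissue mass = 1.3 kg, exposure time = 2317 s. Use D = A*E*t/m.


A = 237 MBq = 2.3700e+08 Bq
E = 0.5 MeV = 8.01e-14 J
D = A*E*t/m = 2.3700e+08*8.01e-14*2317/1.3
D = 0.03383 Gy


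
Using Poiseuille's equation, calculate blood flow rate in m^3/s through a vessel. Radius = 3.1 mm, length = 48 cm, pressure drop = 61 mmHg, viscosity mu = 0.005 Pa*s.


Q = pi*r^4*dP / (8*mu*L)
r = 0.0031 m, L = 0.48 m
dP = 61 mmHg = 8132.642 Pa
Q = 1.2289e-04 m^3/s


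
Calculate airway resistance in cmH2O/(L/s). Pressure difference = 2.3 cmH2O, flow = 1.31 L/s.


R = dP / flow
R = 2.3 / 1.31
R = 1.756 cmH2O/(L/s)


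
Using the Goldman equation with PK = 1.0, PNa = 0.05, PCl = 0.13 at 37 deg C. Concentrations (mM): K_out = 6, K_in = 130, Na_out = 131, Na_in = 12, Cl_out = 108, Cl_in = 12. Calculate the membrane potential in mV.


Vm = (RT/F)*ln((PK*Ko + PNa*Nao + PCl*Cli)/(PK*Ki + PNa*Nai + PCl*Clo))
Numer = 14.11, Denom = 144.64
Vm = -62.2 mV


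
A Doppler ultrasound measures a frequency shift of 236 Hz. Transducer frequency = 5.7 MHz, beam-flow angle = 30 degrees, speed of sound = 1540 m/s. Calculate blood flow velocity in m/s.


v = fd * c / (2 * f0 * cos(theta))
v = 236 * 1540 / (2 * 5.7000e+06 * cos(30))
v = 0.03681 m/s


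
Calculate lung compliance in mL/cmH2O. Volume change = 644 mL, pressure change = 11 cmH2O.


C = dV / dP
C = 644 / 11
C = 58.55 mL/cmH2O


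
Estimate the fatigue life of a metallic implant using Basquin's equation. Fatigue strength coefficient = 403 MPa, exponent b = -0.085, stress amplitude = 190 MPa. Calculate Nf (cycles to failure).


sigma_a = sigma_f' * (2Nf)^b
2Nf = (sigma_a/sigma_f')^(1/b)
2Nf = (190/403)^(1/-0.085)
2Nf = 6946.7506
Nf = 3473


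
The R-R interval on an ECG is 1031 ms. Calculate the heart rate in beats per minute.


HR = 60 / RR_interval(s)
RR = 1031 ms = 1.031 s
HR = 60 / 1.031 = 58.2 bpm


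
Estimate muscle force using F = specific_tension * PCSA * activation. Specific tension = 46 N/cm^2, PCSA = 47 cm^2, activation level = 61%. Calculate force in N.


F = sigma * PCSA * activation
F = 46 * 47 * 0.61
F = 1319 N


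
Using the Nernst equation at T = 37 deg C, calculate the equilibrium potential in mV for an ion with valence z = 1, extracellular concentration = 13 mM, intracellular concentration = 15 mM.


E = (RT/(zF)) * ln(C_out/C_in)
T = 37 + 273.15 = 310.15 K
E = (8.314 * 310.15 / (1 * 96485)) * ln(13/15)
E = -3.824 mV


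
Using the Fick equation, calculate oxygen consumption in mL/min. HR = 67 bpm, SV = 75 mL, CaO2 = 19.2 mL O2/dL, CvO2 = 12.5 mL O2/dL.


CO = HR*SV = 67*75/1000 = 5.025 L/min
a-v O2 diff = 19.2 - 12.5 = 6.7 mL/dL
VO2 = CO * (CaO2-CvO2) * 10 dL/L
VO2 = 5.025 * 6.7 * 10
VO2 = 336.7 mL/min


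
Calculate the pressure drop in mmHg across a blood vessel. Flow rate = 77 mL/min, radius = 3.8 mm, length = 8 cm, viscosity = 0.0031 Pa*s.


dP = 8*mu*L*Q / (pi*r^4)
Q = 77 mL/min = 1.28333e-06 m^3/s
dP = 3.88683 Pa = 3.88683 / 133.322 mmHg = 0.02915 mmHg


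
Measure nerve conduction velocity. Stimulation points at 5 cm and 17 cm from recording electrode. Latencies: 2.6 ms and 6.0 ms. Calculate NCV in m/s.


Distance = (17 - 5) / 100 = 0.12 m
dt = (6.0 - 2.6) / 1000 = 0.0034 s
NCV = dist / dt = 35.29 m/s


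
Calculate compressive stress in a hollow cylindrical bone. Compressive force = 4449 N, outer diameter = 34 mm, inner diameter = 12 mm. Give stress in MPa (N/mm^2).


A = pi*(r_o^2 - r_i^2)
r_o = 17 mm, r_i = 6 mm
A = 794.823 mm^2
sigma = F/A = 4449 / 794.823
sigma = 5.597 MPa


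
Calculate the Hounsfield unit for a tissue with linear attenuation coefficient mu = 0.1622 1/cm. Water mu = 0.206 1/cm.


HU = ((mu_tissue - mu_water) / mu_water) * 1000
HU = ((0.1622 - 0.206) / 0.206) * 1000
HU = -212.6


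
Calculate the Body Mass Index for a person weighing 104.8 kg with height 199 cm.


BMI = weight / height^2
height = 199 cm = 1.99 m
BMI = 104.8 / 1.99^2
BMI = 26.46 kg/m^2


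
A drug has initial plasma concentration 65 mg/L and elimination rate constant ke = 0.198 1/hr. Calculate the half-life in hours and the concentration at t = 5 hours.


t_half = ln(2) / ke = 0.693147 / 0.198 = 3.501 hr
C(t) = C0 * exp(-ke*t) = 65 * exp(-0.198*5)
C(5) = 24.15 mg/L


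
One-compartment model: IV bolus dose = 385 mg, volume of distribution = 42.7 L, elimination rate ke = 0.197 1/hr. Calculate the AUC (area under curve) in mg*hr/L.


C0 = Dose/Vd = 385/42.7 = 9.01639 mg/L
AUC = C0/ke = 9.01639/0.197
AUC = 45.77 mg*hr/L


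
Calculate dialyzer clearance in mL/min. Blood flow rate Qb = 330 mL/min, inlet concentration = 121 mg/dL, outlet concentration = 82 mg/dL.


K = Qb * (Cb_in - Cb_out) / Cb_in
K = 330 * (121 - 82) / 121
K = 106.4 mL/min


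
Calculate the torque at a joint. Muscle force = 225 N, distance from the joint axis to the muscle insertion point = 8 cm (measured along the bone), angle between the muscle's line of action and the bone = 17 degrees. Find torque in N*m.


Torque = F * d * sin(theta)   (moment arm = d*sin(theta))
d = 8 cm = 0.08 m
Torque = 225 * 0.08 * sin(17)
Torque = 5.263 N*m


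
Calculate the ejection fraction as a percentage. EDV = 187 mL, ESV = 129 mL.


SV = EDV - ESV = 187 - 129 = 58 mL
EF = SV/EDV * 100 = 58/187 * 100
EF = 31.02%


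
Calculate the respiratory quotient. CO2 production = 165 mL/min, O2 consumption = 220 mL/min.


RQ = VCO2 / VO2
RQ = 165 / 220
RQ = 0.75


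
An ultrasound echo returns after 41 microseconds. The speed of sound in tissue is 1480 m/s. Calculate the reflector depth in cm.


depth = c * t / 2
t = 41 us = 4.1000e-05 s
depth = 1480 * 4.1000e-05 / 2
depth = 0.03034 m = 3.034 cm


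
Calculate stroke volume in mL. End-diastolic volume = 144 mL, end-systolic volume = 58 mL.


SV = EDV - ESV
SV = 144 - 58
SV = 86 mL


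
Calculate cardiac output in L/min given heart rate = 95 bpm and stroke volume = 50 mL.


CO = HR * SV
CO = 95 * 50 / 1000
CO = 4.75 L/min


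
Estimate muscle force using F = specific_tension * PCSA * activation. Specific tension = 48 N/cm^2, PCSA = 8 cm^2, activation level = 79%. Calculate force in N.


F = sigma * PCSA * activation
F = 48 * 8 * 0.79
F = 303.4 N


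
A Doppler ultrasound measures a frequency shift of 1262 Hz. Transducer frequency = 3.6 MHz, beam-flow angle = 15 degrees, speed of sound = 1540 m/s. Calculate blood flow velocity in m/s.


v = fd * c / (2 * f0 * cos(theta))
v = 1262 * 1540 / (2 * 3.6000e+06 * cos(15))
v = 0.2794 m/s


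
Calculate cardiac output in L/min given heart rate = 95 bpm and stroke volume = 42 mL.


CO = HR * SV
CO = 95 * 42 / 1000
CO = 3.99 L/min


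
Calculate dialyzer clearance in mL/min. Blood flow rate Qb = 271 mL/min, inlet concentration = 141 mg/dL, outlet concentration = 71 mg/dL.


K = Qb * (Cb_in - Cb_out) / Cb_in
K = 271 * (141 - 71) / 141
K = 134.5 mL/min


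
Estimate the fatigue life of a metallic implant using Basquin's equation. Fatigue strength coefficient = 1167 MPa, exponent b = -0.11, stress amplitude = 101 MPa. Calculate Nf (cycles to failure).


sigma_a = sigma_f' * (2Nf)^b
2Nf = (sigma_a/sigma_f')^(1/b)
2Nf = (101/1167)^(1/-0.11)
2Nf = 4.5852068e+09
Nf = 2.2926e+09


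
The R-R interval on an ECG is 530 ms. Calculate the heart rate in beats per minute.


HR = 60 / RR_interval(s)
RR = 530 ms = 0.53 s
HR = 60 / 0.53 = 113.2 bpm


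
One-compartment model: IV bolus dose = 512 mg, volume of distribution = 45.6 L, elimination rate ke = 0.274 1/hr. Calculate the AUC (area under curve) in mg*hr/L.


C0 = Dose/Vd = 512/45.6 = 11.2281 mg/L
AUC = C0/ke = 11.2281/0.274
AUC = 40.98 mg*hr/L


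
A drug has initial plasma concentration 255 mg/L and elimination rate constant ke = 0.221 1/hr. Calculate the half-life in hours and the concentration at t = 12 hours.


t_half = ln(2) / ke = 0.693147 / 0.221 = 3.136 hr
C(t) = C0 * exp(-ke*t) = 255 * exp(-0.221*12)
C(12) = 17.98 mg/L


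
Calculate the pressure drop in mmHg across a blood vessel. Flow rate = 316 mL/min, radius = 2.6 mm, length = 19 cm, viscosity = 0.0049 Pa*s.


dP = 8*mu*L*Q / (pi*r^4)
Q = 316 mL/min = 5.26667e-06 m^3/s
dP = 273.233 Pa = 273.233 / 133.322 mmHg = 2.049 mmHg


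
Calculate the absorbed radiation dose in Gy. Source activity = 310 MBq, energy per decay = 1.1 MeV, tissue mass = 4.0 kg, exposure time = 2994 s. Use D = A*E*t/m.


A = 310 MBq = 3.1000e+08 Bq
E = 1.1 MeV = 1.7622e-13 J
D = A*E*t/m = 3.1000e+08*1.7622e-13*2994/4.0
D = 0.04089 Gy


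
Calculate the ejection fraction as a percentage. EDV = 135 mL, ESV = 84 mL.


SV = EDV - ESV = 135 - 84 = 51 mL
EF = SV/EDV * 100 = 51/135 * 100
EF = 37.78%


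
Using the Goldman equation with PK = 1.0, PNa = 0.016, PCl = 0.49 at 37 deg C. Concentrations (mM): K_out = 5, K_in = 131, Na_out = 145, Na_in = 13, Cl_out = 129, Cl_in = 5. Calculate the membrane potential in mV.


Vm = (RT/F)*ln((PK*Ko + PNa*Nao + PCl*Cli)/(PK*Ki + PNa*Nai + PCl*Clo))
Numer = 9.77, Denom = 194.418
Vm = -79.93 mV


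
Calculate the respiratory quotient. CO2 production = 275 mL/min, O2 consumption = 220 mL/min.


RQ = VCO2 / VO2
RQ = 275 / 220
RQ = 1.25


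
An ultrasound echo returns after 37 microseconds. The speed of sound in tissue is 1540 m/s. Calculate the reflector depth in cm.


depth = c * t / 2
t = 37 us = 3.7000e-05 s
depth = 1540 * 3.7000e-05 / 2
depth = 0.02849 m = 2.849 cm


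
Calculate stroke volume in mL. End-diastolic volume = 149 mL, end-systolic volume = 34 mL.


SV = EDV - ESV
SV = 149 - 34
SV = 115 mL


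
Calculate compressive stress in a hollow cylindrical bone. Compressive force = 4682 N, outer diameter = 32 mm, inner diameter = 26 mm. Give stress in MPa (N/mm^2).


A = pi*(r_o^2 - r_i^2)
r_o = 16 mm, r_i = 13 mm
A = 273.319 mm^2
sigma = F/A = 4682 / 273.319
sigma = 17.13 MPa


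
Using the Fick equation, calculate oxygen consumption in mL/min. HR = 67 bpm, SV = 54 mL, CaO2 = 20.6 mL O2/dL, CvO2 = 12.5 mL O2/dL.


CO = HR*SV = 67*54/1000 = 3.618 L/min
a-v O2 diff = 20.6 - 12.5 = 8.1 mL/dL
VO2 = CO * (CaO2-CvO2) * 10 dL/L
VO2 = 3.618 * 8.1 * 10
VO2 = 293.1 mL/min


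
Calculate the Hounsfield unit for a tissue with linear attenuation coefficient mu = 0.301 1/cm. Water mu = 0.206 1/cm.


HU = ((mu_tissue - mu_water) / mu_water) * 1000
HU = ((0.301 - 0.206) / 0.206) * 1000
HU = 461.2


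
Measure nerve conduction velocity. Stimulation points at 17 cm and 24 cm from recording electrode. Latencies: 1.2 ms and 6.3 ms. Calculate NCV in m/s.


Distance = (24 - 17) / 100 = 0.07 m
dt = (6.3 - 1.2) / 1000 = 0.0051 s
NCV = dist / dt = 13.73 m/s


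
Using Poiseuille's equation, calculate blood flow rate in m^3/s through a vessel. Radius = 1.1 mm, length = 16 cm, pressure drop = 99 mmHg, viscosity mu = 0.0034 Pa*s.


Q = pi*r^4*dP / (8*mu*L)
r = 0.0011 m, L = 0.16 m
dP = 99 mmHg = 13198.878 Pa
Q = 1.3950e-05 m^3/s


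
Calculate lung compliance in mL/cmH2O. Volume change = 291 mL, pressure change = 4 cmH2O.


C = dV / dP
C = 291 / 4
C = 72.75 mL/cmH2O


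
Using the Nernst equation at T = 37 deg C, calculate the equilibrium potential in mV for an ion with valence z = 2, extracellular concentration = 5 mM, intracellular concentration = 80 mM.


E = (RT/(zF)) * ln(C_out/C_in)
T = 37 + 273.15 = 310.15 K
E = (8.314 * 310.15 / (2 * 96485)) * ln(5/80)
E = -37.05 mV


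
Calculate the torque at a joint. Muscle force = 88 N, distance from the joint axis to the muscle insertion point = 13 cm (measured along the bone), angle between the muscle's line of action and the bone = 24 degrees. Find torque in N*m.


Torque = F * d * sin(theta)   (moment arm = d*sin(theta))
d = 13 cm = 0.13 m
Torque = 88 * 0.13 * sin(24)
Torque = 4.653 N*m


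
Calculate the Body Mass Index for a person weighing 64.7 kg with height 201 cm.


BMI = weight / height^2
height = 201 cm = 2.01 m
BMI = 64.7 / 2.01^2
BMI = 16.01 kg/m^2


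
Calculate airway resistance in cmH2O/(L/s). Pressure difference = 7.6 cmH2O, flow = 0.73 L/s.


R = dP / flow
R = 7.6 / 0.73
R = 10.41 cmH2O/(L/s)


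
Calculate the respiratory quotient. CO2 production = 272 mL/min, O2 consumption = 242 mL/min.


RQ = VCO2 / VO2
RQ = 272 / 242
RQ = 1.124


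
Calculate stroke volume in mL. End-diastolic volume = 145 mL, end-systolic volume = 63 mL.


SV = EDV - ESV
SV = 145 - 63
SV = 82 mL


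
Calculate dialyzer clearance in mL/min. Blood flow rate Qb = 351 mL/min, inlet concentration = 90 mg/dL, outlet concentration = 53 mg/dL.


K = Qb * (Cb_in - Cb_out) / Cb_in
K = 351 * (90 - 53) / 90
K = 144.3 mL/min


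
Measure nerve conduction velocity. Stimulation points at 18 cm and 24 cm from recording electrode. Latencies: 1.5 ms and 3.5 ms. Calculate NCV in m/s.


Distance = (24 - 18) / 100 = 0.06 m
dt = (3.5 - 1.5) / 1000 = 0.002 s
NCV = dist / dt = 30 m/s


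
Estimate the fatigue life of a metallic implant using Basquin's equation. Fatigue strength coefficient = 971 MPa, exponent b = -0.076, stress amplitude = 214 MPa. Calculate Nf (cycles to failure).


sigma_a = sigma_f' * (2Nf)^b
2Nf = (sigma_a/sigma_f')^(1/b)
2Nf = (214/971)^(1/-0.076)
2Nf = 4.3870952e+08
Nf = 2.1935e+08


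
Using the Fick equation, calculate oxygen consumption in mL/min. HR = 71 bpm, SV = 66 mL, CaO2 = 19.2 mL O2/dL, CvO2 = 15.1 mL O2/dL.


CO = HR*SV = 71*66/1000 = 4.686 L/min
a-v O2 diff = 19.2 - 15.1 = 4.1 mL/dL
VO2 = CO * (CaO2-CvO2) * 10 dL/L
VO2 = 4.686 * 4.1 * 10
VO2 = 192.1 mL/min


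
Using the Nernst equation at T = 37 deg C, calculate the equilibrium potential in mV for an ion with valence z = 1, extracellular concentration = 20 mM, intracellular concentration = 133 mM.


E = (RT/(zF)) * ln(C_out/C_in)
T = 37 + 273.15 = 310.15 K
E = (8.314 * 310.15 / (1 * 96485)) * ln(20/133)
E = -50.63 mV


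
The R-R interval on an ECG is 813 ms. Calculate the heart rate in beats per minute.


HR = 60 / RR_interval(s)
RR = 813 ms = 0.813 s
HR = 60 / 0.813 = 73.8 bpm


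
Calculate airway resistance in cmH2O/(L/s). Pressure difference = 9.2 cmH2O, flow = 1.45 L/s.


R = dP / flow
R = 9.2 / 1.45
R = 6.345 cmH2O/(L/s)


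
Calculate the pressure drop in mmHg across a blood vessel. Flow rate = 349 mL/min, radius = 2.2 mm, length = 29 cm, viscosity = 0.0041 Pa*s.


dP = 8*mu*L*Q / (pi*r^4)
Q = 349 mL/min = 5.81667e-06 m^3/s
dP = 751.806 Pa = 751.806 / 133.322 mmHg = 5.639 mmHg


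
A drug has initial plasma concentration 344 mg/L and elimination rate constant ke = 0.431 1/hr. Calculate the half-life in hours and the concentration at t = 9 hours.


t_half = ln(2) / ke = 0.693147 / 0.431 = 1.608 hr
C(t) = C0 * exp(-ke*t) = 344 * exp(-0.431*9)
C(9) = 7.111 mg/L


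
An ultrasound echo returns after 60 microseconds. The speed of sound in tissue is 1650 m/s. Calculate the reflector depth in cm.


depth = c * t / 2
t = 60 us = 6.0000e-05 s
depth = 1650 * 6.0000e-05 / 2
depth = 0.0495 m = 4.95 cm


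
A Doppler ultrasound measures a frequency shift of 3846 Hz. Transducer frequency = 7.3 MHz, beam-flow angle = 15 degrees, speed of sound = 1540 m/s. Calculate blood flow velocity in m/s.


v = fd * c / (2 * f0 * cos(theta))
v = 3846 * 1540 / (2 * 7.3000e+06 * cos(15))
v = 0.42 m/s


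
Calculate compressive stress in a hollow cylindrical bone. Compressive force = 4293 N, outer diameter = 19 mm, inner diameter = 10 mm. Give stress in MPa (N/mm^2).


A = pi*(r_o^2 - r_i^2)
r_o = 9.5 mm, r_i = 5 mm
A = 204.989 mm^2
sigma = F/A = 4293 / 204.989
sigma = 20.94 MPa


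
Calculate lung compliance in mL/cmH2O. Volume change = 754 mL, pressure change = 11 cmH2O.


C = dV / dP
C = 754 / 11
C = 68.55 mL/cmH2O


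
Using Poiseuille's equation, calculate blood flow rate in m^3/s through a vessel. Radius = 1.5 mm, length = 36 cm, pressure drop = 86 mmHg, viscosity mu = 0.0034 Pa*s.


Q = pi*r^4*dP / (8*mu*L)
r = 0.0015 m, L = 0.36 m
dP = 86 mmHg = 11465.692 Pa
Q = 1.8623e-05 m^3/s


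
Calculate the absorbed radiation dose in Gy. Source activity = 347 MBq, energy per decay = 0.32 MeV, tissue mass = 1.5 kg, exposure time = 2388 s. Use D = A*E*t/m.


A = 347 MBq = 3.4700e+08 Bq
E = 0.32 MeV = 5.1264e-14 J
D = A*E*t/m = 3.4700e+08*5.1264e-14*2388/1.5
D = 0.02832 Gy


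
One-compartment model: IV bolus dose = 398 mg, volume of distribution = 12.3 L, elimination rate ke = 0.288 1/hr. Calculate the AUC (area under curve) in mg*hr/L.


C0 = Dose/Vd = 398/12.3 = 32.3577 mg/L
AUC = C0/ke = 32.3577/0.288
AUC = 112.4 mg*hr/L


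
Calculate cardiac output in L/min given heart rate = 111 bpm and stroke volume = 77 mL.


CO = HR * SV
CO = 111 * 77 / 1000
CO = 8.547 L/min


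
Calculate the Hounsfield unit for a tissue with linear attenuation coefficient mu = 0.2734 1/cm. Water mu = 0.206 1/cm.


HU = ((mu_tissue - mu_water) / mu_water) * 1000
HU = ((0.2734 - 0.206) / 0.206) * 1000
HU = 327.2


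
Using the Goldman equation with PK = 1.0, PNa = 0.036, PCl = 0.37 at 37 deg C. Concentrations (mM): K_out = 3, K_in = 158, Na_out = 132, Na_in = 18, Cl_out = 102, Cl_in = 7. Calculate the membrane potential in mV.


Vm = (RT/F)*ln((PK*Ko + PNa*Nao + PCl*Cli)/(PK*Ki + PNa*Nai + PCl*Clo))
Numer = 10.342, Denom = 196.388
Vm = -78.68 mV


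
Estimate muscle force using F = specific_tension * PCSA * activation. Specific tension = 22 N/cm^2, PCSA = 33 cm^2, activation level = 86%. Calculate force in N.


F = sigma * PCSA * activation
F = 22 * 33 * 0.86
F = 624.4 N


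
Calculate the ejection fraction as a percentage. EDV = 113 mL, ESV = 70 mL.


SV = EDV - ESV = 113 - 70 = 43 mL
EF = SV/EDV * 100 = 43/113 * 100
EF = 38.05%


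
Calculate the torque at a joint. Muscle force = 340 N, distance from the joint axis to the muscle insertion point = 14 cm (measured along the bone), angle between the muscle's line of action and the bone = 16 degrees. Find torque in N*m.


Torque = F * d * sin(theta)   (moment arm = d*sin(theta))
d = 14 cm = 0.14 m
Torque = 340 * 0.14 * sin(16)
Torque = 13.12 N*m


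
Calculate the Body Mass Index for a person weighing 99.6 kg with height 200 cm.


BMI = weight / height^2
height = 200 cm = 2 m
BMI = 99.6 / 2^2
BMI = 24.9 kg/m^2


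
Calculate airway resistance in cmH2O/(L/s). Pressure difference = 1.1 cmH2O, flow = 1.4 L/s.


R = dP / flow
R = 1.1 / 1.4
R = 0.7857 cmH2O/(L/s)


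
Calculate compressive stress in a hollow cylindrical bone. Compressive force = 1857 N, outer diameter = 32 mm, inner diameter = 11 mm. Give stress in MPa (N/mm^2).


A = pi*(r_o^2 - r_i^2)
r_o = 16 mm, r_i = 5.5 mm
A = 709.215 mm^2
sigma = F/A = 1857 / 709.215
sigma = 2.618 MPa


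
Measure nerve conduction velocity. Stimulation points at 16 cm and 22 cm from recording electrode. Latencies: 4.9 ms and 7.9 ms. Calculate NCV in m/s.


Distance = (22 - 16) / 100 = 0.06 m
dt = (7.9 - 4.9) / 1000 = 0.003 s
NCV = dist / dt = 20 m/s


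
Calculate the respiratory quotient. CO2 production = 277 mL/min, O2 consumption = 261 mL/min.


RQ = VCO2 / VO2
RQ = 277 / 261
RQ = 1.061


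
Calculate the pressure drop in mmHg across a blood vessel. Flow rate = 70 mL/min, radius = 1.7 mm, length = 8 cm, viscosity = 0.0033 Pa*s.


dP = 8*mu*L*Q / (pi*r^4)
Q = 70 mL/min = 1.16667e-06 m^3/s
dP = 93.9067 Pa = 93.9067 / 133.322 mmHg = 0.7044 mmHg


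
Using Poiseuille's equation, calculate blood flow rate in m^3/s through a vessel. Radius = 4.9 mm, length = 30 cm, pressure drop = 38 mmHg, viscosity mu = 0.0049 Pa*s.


Q = pi*r^4*dP / (8*mu*L)
r = 0.0049 m, L = 0.3 m
dP = 38 mmHg = 5066.236 Pa
Q = 7.8021e-04 m^3/s


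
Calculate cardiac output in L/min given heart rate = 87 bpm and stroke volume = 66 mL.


CO = HR * SV
CO = 87 * 66 / 1000
CO = 5.742 L/min


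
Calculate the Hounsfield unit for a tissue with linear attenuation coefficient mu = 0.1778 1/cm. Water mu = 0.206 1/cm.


HU = ((mu_tissue - mu_water) / mu_water) * 1000
HU = ((0.1778 - 0.206) / 0.206) * 1000
HU = -136.9


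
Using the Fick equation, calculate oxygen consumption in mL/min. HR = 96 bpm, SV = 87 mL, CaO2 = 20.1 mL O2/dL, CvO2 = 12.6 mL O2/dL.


CO = HR*SV = 96*87/1000 = 8.352 L/min
a-v O2 diff = 20.1 - 12.6 = 7.5 mL/dL
VO2 = CO * (CaO2-CvO2) * 10 dL/L
VO2 = 8.352 * 7.5 * 10
VO2 = 626.4 mL/min
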